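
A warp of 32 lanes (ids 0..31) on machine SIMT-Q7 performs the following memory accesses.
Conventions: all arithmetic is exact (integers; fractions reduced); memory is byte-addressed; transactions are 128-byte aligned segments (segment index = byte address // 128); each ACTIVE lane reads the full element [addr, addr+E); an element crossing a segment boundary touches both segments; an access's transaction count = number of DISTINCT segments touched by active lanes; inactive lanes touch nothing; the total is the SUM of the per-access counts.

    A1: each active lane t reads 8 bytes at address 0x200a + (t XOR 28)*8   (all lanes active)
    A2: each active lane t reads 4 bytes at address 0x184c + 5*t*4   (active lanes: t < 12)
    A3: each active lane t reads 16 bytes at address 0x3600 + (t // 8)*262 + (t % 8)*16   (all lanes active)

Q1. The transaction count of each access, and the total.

A1: 3 transactions
A2: 3 transactions
A3: 7 transactions

Answer: 3,3,7; total 13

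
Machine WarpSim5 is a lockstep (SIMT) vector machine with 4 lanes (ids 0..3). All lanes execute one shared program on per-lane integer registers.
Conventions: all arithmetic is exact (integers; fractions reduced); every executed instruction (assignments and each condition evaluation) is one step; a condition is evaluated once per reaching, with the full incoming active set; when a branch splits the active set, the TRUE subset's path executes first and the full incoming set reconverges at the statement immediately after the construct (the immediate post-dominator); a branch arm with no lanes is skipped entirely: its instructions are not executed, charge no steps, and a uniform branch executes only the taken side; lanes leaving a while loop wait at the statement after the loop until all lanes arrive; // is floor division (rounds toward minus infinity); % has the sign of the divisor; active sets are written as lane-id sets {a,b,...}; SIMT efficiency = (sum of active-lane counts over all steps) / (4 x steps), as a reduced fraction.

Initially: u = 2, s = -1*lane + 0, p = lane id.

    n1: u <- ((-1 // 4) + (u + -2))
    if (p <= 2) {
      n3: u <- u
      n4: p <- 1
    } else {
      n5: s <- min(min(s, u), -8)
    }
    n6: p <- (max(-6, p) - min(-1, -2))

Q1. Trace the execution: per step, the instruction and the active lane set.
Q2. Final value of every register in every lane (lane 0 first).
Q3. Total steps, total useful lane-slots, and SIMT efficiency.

step 0: u <- ((-1 // 4) + (u + -2))  {0,1,2,3}
step 1: eval (p <= 2)                {0,1,2,3}
step 2: u <- u                       {0,1,2}
step 3: p <- 1                       {0,1,2}
step 4: s <- min(min(s, u), -8)      {3}
step 5: p <- (max(-6, p) - min(-1, -2)) {0,1,2,3}

Answer: 6 steps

u: -1,-1,-1,-1
s: 0,-1,-2,-8
p: 3,3,3,5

steps = 6; useful = 19; efficiency = 19/24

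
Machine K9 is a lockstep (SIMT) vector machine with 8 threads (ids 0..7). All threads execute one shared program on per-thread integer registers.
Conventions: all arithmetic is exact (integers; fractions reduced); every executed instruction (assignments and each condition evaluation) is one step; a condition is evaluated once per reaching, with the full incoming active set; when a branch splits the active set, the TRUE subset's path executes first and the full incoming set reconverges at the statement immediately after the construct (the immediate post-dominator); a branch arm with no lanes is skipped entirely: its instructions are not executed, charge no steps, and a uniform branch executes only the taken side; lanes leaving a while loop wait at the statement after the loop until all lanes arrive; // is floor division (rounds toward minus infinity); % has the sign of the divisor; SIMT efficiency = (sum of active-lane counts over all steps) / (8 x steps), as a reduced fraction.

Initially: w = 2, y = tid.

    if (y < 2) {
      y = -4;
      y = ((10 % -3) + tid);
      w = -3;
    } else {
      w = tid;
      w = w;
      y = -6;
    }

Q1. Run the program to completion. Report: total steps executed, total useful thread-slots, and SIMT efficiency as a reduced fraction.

Answer: 7 steps, 32 useful, 4/7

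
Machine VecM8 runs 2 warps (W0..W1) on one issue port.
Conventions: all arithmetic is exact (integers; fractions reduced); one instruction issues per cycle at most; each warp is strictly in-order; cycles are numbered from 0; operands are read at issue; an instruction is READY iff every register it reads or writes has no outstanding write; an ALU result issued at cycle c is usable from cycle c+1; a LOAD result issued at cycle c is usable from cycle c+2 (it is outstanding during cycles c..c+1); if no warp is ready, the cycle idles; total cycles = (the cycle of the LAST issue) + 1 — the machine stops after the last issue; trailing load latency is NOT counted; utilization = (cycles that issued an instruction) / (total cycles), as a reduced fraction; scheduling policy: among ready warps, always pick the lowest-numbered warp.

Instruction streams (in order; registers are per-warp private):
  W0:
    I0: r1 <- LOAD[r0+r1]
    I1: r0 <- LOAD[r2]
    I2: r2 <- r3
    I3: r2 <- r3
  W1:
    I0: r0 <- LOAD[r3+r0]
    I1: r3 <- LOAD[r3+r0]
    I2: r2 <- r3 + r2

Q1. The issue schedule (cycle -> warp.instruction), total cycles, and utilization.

cycle 0: W0.I0
cycle 1: W0.I1
cycle 2: W0.I2
cycle 3: W0.I3
cycle 4: W1.I0
cycle 5: idle
cycle 6: W1.I1
cycle 7: idle
cycle 8: W1.I2

Answer: 9 cycles, utilization 7/9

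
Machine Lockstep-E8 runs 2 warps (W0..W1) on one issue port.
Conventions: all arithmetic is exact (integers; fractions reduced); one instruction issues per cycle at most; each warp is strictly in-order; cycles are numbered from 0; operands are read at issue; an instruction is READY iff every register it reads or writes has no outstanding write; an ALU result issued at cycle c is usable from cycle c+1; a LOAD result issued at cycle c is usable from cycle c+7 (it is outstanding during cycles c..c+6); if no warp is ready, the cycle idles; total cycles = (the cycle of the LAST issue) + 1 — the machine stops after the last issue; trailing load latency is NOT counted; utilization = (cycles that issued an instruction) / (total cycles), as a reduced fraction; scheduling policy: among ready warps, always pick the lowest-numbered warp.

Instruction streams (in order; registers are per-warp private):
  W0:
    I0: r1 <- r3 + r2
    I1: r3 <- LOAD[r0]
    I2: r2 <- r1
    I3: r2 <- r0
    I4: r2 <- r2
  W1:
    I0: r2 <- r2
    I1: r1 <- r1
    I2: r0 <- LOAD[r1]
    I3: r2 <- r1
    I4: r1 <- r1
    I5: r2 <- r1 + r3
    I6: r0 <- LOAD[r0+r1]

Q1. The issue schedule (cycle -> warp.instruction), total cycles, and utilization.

cycle 0: W0.I0
cycle 1: W0.I1
cycle 2: W0.I2
cycle 3: W0.I3
cycle 4: W0.I4
cycle 5: W1.I0
cycle 6: W1.I1
cycle 7: W1.I2
cycle 8: W1.I3
cycle 9: W1.I4
cycle 10: W1.I5
cycle 11: idle
cycle 12: idle
cycle 13: idle
cycle 14: W1.I6

Answer: 15 cycles, utilization 4/5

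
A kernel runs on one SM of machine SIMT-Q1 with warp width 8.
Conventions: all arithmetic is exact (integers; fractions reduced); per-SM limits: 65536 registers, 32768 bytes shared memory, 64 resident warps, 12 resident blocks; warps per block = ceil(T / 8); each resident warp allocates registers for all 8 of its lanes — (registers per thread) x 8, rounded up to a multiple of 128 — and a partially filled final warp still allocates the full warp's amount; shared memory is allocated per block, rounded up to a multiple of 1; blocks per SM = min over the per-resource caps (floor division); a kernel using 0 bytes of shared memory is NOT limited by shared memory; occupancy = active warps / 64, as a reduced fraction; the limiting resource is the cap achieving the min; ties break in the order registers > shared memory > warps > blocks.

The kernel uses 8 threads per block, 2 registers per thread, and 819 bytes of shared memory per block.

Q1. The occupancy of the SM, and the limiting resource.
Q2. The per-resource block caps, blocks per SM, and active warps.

Answer: occupancy 3/16, limited by blocks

registers: 512 blocks
shared memory: 40 blocks
warps: 64 blocks
blocks: 12 blocks

Answer: 12 blocks, 12 active warps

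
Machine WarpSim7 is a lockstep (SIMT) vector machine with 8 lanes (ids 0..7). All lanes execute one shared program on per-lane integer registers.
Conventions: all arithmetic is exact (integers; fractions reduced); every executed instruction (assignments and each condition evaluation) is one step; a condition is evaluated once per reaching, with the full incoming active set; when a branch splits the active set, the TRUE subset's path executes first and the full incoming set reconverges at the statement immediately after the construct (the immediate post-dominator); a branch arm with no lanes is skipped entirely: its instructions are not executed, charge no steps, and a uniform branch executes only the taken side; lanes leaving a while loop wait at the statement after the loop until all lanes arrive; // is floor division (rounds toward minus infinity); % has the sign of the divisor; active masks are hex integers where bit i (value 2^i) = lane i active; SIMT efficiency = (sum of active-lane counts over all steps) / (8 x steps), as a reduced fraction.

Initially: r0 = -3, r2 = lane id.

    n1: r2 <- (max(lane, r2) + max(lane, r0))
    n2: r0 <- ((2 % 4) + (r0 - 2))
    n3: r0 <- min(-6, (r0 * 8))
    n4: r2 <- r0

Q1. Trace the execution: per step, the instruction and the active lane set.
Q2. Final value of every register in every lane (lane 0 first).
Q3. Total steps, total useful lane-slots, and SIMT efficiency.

step 0: r2 <- (max(lane, r2) + max(lane, r0)) 0xff
step 1: r0 <- ((2 % 4) + (r0 - 2))   0xff
step 2: r0 <- min(-6, (r0 * 8))      0xff
step 3: r2 <- r0                     0xff

Answer: 4 steps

r0: -24,-24,-24,-24,-24,-24,-24,-24
r2: -24,-24,-24,-24,-24,-24,-24,-24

steps = 4; useful = 32; efficiency = 32/32 = 1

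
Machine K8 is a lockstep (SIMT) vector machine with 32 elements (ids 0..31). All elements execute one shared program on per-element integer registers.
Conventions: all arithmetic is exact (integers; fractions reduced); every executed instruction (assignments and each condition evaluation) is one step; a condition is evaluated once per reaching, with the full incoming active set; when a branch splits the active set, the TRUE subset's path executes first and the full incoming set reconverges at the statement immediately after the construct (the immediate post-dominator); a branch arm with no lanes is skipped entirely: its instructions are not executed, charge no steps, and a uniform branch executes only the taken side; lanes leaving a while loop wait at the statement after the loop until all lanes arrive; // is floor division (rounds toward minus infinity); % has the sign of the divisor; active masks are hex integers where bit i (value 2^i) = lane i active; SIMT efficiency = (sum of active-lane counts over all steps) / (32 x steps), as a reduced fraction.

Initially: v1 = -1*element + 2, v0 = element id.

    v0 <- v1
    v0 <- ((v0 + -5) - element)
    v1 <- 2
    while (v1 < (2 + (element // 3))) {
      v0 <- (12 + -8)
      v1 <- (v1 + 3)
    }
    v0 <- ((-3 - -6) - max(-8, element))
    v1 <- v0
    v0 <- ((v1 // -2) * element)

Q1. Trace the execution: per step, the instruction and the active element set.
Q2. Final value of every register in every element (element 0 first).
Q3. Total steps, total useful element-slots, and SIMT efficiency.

step 0: v0 <- v1                     0xffffffff
step 1: v0 <- ((v0 + -5) - element)  0xffffffff
step 2: v1 <- 2                      0xffffffff
step 3: eval (v1 < (2 + (element // 3))) 0xffffffff
step 4: v0 <- (12 + -8)              0xfffffff8
step 5: v1 <- (v1 + 3)               0xfffffff8
step 6: eval (v1 < (2 + (element // 3))) 0xfffffff8
step 7: v0 <- (12 + -8)              0xfffff000
step 8: v1 <- (v1 + 3)               0xfffff000
step 9: eval (v1 < (2 + (element // 3))) 0xfffff000
step 10: v0 <- (12 + -8)              0xffe00000
step 11: v1 <- (v1 + 3)               0xffe00000
step 12: eval (v1 < (2 + (element // 3))) 0xffe00000
step 13: v0 <- (12 + -8)              0xc0000000
step 14: v1 <- (v1 + 3)               0xc0000000
step 15: eval (v1 < (2 + (element // 3))) 0xc0000000
step 16: v0 <- ((-3 - -6) - max(-8, element)) 0xffffffff
step 17: v1 <- v0                     0xffffffff
step 18: v0 <- ((v1 // -2) * element) 0xffffffff

Answer: 19 steps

v1: 3,2,1,0,-1,-2,-3,-4,-5,-6,-7,-8,-9,-10,-11,-12,-13,-14,-15,-16,-17,-18,-19,-20,-21,-22,-23,-24,-25,-26,-27,-28
v0: 0,-1,-2,0,0,5,6,14,16,27,30,44,48,65,70,90,96,119,126,152,160,189,198,230,240,275,286,324,336,377,390,434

steps = 19; useful = 410; efficiency = 410/608 = 205/304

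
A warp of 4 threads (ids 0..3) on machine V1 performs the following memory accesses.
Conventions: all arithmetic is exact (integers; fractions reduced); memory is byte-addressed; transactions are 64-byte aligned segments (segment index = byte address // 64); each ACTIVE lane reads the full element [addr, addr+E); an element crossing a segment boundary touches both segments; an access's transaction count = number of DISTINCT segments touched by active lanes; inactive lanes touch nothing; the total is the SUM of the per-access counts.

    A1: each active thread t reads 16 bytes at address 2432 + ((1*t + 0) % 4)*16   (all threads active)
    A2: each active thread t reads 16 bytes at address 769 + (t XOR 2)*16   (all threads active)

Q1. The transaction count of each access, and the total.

A1: 1 transaction
A2: 2 transactions

Answer: 1,2; total 3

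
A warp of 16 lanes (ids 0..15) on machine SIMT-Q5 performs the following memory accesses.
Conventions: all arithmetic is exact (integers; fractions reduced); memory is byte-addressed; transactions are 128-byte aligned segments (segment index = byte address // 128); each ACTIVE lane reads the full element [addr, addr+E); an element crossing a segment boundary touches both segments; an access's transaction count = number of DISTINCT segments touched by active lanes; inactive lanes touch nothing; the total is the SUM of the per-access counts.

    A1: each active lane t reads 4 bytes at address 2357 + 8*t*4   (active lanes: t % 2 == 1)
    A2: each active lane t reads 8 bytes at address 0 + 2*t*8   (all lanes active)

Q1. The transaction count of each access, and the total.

A1: 5 transactions
A2: 2 transactions

Answer: 5,2; total 7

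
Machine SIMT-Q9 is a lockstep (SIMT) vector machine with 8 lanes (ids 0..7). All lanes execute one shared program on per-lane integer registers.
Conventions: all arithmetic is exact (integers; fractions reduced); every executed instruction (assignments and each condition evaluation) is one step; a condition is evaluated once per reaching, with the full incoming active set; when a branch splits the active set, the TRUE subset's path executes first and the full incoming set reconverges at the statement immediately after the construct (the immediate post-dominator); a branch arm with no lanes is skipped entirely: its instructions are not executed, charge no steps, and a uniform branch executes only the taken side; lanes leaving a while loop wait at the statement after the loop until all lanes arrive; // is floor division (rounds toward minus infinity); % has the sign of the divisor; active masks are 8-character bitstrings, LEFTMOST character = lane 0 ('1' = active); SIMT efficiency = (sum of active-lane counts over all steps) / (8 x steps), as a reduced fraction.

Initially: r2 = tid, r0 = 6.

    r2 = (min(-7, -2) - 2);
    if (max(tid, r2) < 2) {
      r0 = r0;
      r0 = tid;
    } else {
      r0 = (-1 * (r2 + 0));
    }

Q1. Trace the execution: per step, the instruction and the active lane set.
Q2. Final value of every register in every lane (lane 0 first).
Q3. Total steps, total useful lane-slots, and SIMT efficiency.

step 0: r2 <- (min(-7, -2) - 2)      11111111
step 1: eval (max(tid, r2) < 2)      11111111
step 2: r0 <- r0                     11000000
step 3: r0 <- tid                    11000000
step 4: r0 <- (-1 * (r2 + 0))        00111111

Answer: 5 steps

r2: -9,-9,-9,-9,-9,-9,-9,-9
r0: 0,1,9,9,9,9,9,9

steps = 5; useful = 26; efficiency = 26/40 = 13/20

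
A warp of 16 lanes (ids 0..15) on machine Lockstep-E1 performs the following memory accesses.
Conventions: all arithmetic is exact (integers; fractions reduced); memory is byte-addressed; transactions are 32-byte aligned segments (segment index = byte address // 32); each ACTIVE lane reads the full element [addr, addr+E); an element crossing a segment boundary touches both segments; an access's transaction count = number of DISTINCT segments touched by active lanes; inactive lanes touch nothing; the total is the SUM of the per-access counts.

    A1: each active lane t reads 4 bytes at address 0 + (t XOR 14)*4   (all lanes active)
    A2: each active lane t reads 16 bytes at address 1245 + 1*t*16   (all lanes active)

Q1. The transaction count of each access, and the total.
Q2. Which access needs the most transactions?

A1: 2 transactions
A2: 9 transactions

Answer: 2,9; total 11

Answer: A2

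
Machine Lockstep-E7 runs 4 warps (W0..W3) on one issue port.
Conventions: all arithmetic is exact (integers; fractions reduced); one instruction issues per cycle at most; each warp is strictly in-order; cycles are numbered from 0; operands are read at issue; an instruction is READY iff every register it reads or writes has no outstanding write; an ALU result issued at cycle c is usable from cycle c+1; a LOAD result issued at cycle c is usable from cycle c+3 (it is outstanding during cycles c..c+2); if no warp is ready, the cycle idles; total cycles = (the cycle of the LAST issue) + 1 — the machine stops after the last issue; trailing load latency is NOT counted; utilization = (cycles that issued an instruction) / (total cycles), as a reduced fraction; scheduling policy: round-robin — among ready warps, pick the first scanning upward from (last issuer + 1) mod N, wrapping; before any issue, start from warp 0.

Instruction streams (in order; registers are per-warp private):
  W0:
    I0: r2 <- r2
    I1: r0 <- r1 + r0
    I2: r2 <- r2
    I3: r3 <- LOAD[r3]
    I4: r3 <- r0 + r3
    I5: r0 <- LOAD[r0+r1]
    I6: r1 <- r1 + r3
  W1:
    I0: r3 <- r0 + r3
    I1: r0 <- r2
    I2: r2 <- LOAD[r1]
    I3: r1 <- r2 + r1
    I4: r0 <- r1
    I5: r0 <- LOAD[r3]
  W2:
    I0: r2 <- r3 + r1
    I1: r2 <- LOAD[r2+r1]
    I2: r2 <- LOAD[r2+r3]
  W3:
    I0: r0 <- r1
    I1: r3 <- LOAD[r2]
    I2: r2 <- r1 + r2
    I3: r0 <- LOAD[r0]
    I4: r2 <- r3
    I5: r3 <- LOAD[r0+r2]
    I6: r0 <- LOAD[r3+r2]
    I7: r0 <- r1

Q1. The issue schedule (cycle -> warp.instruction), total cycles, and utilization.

cycle 0: W0.I0
cycle 1: W1.I0
cycle 2: W2.I0
cycle 3: W3.I0
cycle 4: W0.I1
cycle 5: W1.I1
cycle 6: W2.I1
cycle 7: W3.I1
cycle 8: W0.I2
cycle 9: W1.I2
cycle 10: W2.I2
cycle 11: W3.I2
cycle 12: W0.I3
cycle 13: W1.I3
cycle 14: W3.I3
cycle 15: W0.I4
cycle 16: W1.I4
cycle 17: W3.I4
cycle 18: W0.I5
cycle 19: W1.I5
cycle 20: W3.I5
cycle 21: W0.I6
cycle 22: idle
cycle 23: W3.I6
cycle 24: idle
cycle 25: idle
cycle 26: W3.I7

Answer: 27 cycles, utilization 8/9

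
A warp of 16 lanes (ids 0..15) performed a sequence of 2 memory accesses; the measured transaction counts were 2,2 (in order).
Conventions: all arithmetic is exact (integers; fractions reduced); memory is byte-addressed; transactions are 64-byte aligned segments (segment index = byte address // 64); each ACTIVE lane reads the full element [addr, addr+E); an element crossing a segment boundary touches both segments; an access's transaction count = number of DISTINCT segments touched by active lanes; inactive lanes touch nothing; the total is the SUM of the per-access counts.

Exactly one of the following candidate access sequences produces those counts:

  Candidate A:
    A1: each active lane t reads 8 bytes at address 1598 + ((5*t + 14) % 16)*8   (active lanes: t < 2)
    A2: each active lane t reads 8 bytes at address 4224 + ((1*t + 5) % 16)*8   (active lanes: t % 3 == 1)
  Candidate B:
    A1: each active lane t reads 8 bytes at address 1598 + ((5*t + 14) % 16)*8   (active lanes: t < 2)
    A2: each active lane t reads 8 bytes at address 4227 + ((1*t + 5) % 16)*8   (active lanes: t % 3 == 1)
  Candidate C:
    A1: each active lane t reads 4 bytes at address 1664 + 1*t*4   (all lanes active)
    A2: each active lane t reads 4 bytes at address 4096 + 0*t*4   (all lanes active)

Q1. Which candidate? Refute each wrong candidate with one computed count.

B: A2 gives 3 transactions, not 2
C: A1 gives 1 transaction, not 2
A: all counts match (2,2)

Answer: A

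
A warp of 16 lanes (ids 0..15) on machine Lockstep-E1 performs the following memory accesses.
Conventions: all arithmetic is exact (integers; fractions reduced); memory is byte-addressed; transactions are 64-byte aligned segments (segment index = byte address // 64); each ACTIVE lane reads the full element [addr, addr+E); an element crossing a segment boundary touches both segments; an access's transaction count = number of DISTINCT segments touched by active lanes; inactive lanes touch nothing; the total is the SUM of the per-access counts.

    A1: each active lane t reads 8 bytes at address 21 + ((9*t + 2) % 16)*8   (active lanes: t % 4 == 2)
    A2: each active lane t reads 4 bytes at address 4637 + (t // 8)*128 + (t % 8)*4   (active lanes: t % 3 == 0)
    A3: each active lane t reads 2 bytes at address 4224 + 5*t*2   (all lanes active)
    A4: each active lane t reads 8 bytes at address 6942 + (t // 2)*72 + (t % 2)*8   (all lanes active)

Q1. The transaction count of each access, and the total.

A1: 2 transactions
A2: 2 transactions
A3: 3 transactions
A4: 9 transactions

Answer: 2,2,3,9; total 16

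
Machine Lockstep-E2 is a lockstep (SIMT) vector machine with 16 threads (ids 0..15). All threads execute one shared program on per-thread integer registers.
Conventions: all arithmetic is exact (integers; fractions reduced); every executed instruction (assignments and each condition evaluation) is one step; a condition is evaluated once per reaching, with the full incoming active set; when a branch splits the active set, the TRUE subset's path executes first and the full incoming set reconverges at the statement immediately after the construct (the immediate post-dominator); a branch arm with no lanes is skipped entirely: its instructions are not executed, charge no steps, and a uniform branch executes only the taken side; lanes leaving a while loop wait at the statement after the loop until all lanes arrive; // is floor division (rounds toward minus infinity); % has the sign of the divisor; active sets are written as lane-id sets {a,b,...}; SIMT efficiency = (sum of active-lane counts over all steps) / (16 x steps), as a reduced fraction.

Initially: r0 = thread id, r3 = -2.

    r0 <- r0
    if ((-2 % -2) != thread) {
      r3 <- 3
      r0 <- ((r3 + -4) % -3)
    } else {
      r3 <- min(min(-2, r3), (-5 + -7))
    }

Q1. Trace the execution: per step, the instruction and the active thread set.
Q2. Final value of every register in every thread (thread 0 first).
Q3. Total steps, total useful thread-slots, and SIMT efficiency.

step 0: r0 <- r0                     {0,1,2,3,4,5,6,7,8,9,10,11,12,13,14,15}
step 1: eval ((-2 % -2) != thread)   {0,1,2,3,4,5,6,7,8,9,10,11,12,13,14,15}
step 2: r3 <- 3                      {1,2,3,4,5,6,7,8,9,10,11,12,13,14,15}
step 3: r0 <- ((r3 + -4) % -3)       {1,2,3,4,5,6,7,8,9,10,11,12,13,14,15}
step 4: r3 <- min(min(-2, r3), (-5 + -7)) {0}

Answer: 5 steps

r0: 0,-1,-1,-1,-1,-1,-1,-1,-1,-1,-1,-1,-1,-1,-1,-1
r3: -12,3,3,3,3,3,3,3,3,3,3,3,3,3,3,3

steps = 5; useful = 63; efficiency = 63/80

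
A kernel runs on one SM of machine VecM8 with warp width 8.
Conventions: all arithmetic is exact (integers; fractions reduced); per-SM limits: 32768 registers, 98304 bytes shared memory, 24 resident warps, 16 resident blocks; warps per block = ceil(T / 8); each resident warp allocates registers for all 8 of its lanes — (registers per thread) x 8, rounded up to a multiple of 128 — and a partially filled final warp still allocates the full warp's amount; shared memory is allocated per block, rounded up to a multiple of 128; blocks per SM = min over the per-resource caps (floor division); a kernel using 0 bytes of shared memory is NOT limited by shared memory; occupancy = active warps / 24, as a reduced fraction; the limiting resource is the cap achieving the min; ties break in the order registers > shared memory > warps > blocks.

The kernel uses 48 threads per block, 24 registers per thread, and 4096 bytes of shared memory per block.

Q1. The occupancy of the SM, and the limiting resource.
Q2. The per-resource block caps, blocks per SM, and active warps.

Answer: occupancy 1, limited by warps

registers: 21 blocks
shared memory: 24 blocks
warps: 4 blocks
blocks: 16 blocks

Answer: 4 blocks, 24 active warps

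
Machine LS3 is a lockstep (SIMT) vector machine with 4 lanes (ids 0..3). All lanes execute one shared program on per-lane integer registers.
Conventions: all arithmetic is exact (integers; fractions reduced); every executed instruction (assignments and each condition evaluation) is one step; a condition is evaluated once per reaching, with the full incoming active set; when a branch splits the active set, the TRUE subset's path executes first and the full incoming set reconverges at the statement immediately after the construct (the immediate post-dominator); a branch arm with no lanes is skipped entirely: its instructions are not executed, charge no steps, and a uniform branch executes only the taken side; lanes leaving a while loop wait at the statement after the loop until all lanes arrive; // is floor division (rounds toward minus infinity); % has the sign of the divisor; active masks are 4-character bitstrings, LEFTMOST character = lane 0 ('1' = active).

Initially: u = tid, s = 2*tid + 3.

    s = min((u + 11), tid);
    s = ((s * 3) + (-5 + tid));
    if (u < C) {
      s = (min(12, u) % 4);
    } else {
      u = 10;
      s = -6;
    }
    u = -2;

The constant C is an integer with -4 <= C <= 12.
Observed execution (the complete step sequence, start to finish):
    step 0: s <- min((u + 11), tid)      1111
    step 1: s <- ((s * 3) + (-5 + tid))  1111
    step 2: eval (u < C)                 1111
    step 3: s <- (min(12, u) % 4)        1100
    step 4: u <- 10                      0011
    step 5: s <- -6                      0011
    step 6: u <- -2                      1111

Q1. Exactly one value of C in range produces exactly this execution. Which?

Answer: C = 2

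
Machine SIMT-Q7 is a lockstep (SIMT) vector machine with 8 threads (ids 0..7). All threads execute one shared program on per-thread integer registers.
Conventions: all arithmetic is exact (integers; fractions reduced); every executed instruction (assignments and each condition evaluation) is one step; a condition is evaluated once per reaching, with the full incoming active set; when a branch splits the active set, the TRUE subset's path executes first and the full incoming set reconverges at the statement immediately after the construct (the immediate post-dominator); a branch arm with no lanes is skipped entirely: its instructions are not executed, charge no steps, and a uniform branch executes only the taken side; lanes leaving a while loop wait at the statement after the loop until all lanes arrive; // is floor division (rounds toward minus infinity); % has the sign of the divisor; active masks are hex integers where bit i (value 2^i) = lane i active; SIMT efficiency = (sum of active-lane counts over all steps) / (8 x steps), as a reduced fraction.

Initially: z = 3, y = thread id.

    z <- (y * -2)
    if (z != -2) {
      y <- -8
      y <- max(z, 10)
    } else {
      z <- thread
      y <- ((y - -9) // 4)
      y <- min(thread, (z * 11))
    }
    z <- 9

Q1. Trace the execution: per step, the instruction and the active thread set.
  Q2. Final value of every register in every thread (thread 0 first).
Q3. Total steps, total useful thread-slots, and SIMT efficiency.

step 0: z <- (y * -2)                0xff
step 1: eval (z != -2)               0xff
step 2: y <- -8                      0xfd
step 3: y <- max(z, 10)              0xfd
step 4: z <- thread                  0x02
step 5: y <- ((y - -9) // 4)         0x02
step 6: y <- min(thread, (z * 11))   0x02
step 7: z <- 9                       0xff

Answer: 8 steps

z: 9,9,9,9,9,9,9,9
y: 10,1,10,10,10,10,10,10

steps = 8; useful = 41; efficiency = 41/64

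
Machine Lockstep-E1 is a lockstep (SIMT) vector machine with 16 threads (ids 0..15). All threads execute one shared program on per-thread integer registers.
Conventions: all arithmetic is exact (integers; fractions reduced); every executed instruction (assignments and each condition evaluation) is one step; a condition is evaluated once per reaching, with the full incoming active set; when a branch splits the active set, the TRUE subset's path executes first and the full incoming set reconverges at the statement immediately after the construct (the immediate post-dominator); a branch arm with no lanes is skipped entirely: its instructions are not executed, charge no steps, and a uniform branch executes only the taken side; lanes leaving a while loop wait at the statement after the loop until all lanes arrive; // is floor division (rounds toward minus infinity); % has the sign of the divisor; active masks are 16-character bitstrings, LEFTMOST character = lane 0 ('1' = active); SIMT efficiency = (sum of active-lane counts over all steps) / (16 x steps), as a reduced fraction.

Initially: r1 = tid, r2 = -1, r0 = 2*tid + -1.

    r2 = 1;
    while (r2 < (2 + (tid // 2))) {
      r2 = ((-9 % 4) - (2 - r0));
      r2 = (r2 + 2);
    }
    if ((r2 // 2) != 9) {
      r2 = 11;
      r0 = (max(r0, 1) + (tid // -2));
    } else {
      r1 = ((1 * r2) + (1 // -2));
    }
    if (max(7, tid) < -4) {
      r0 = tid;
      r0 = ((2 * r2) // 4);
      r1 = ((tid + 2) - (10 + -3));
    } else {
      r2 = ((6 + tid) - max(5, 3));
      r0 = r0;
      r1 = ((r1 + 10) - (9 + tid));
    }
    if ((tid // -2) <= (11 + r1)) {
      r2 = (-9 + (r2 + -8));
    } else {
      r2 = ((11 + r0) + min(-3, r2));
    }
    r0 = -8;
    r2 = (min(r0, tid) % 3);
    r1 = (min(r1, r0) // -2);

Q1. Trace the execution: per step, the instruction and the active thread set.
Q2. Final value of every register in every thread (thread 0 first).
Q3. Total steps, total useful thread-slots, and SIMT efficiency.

step 0: r2 <- 1                      1111111111111111
step 1: eval (r2 < (2 + (tid // 2))) 1111111111111111
step 2: r2 <- ((-9 % 4) - (2 - r0))  1111111111111111
step 3: r2 <- (r2 + 2)               1111111111111111
step 4: eval (r2 < (2 + (tid // 2))) 1111111111111111
step 5: eval ((r2 // 2) != 9)        1111111111111111
step 6: r2 <- 11                     1111111101111111
step 7: r0 <- (max(r0, 1) + (tid // -2)) 1111111101111111
step 8: r1 <- ((1 * r2) + (1 // -2)) 0000000010000000
step 9: eval (max(7, tid) < -4)      1111111111111111
step 10: r2 <- ((6 + tid) - max(5, 3)) 1111111111111111
step 11: r0 <- r0                     1111111111111111
step 12: r1 <- ((r1 + 10) - (9 + tid)) 1111111111111111
step 13: eval ((tid // -2) <= (11 + r1)) 1111111111111111
step 14: r2 <- (-9 + (r2 + -8))       1111111111111111
step 15: r0 <- -8                     1111111111111111
step 16: r2 <- (min(r0, tid) % 3)     1111111111111111
step 17: r1 <- (min(r1, r0) // -2)    1111111111111111

Answer: 18 steps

r1: 4,4,4,4,4,4,4,4,4,4,4,4,4,4,4,4
r2: 1,1,1,1,1,1,1,1,1,1,1,1,1,1,1,1
r0: -8,-8,-8,-8,-8,-8,-8,-8,-8,-8,-8,-8,-8,-8,-8,-8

steps = 18; useful = 271; efficiency = 271/288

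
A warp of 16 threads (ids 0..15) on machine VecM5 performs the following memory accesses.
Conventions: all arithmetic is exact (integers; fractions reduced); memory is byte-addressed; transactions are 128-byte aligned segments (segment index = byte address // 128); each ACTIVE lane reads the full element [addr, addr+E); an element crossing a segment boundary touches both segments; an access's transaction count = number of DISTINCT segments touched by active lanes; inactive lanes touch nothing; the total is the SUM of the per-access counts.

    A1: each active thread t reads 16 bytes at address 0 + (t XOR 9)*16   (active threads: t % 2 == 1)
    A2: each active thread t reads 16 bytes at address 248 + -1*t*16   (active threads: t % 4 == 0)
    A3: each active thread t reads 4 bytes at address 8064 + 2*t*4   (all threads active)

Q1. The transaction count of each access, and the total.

A1: 2 transactions
A2: 3 transactions
A3: 1 transaction

Answer: 2,3,1; total 6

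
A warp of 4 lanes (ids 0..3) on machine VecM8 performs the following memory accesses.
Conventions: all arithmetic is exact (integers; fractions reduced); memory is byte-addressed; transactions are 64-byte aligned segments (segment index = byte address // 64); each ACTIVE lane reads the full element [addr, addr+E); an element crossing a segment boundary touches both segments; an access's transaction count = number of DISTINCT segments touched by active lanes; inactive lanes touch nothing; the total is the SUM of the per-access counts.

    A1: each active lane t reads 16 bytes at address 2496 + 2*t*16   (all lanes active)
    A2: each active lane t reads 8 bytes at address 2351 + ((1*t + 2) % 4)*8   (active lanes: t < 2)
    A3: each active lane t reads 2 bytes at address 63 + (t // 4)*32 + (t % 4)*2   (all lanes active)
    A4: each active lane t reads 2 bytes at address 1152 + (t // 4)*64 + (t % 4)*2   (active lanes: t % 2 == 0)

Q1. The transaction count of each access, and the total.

A1: 2 transactions
A2: 2 transactions
A3: 2 transactions
A4: 1 transaction

Answer: 2,2,2,1; total 7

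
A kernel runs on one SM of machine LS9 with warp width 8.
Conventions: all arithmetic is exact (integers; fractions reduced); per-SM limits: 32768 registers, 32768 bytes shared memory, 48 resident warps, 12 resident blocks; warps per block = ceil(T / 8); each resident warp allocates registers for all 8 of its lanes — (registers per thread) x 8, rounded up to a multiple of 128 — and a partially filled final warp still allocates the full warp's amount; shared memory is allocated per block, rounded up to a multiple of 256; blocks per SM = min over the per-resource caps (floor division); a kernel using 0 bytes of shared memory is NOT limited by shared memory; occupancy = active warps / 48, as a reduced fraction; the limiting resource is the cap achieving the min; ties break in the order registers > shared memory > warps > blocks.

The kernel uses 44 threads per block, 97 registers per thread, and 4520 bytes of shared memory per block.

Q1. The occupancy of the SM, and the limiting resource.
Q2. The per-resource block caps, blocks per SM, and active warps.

Answer: occupancy 3/4, limited by registers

registers: 6 blocks
shared memory: 7 blocks
warps: 8 blocks
blocks: 12 blocks

Answer: 6 blocks, 36 active warps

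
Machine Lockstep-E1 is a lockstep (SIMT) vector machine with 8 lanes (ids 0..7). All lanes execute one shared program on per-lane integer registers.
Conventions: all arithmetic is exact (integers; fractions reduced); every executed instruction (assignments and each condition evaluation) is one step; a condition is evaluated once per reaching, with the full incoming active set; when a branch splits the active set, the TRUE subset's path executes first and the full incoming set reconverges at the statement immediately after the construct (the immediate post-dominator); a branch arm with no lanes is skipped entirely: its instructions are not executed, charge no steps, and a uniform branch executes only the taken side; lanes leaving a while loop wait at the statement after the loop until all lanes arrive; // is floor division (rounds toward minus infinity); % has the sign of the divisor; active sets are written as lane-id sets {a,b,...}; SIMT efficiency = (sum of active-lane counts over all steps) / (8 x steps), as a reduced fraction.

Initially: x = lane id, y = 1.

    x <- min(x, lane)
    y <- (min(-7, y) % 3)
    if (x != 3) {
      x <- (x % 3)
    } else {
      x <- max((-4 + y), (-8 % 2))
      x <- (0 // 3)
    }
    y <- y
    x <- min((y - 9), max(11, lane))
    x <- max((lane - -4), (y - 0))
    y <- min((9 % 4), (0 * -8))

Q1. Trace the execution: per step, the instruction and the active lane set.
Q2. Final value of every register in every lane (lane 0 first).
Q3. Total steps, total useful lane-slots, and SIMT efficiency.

step 0: x <- min(x, lane)            {0,1,2,3,4,5,6,7}
step 1: y <- (min(-7, y) % 3)        {0,1,2,3,4,5,6,7}
step 2: eval (x != 3)                {0,1,2,3,4,5,6,7}
step 3: x <- (x % 3)                 {0,1,2,4,5,6,7}
step 4: x <- max((-4 + y), (-8 % 2)) {3}
step 5: x <- (0 // 3)                {3}
step 6: y <- y                       {0,1,2,3,4,5,6,7}
step 7: x <- min((y - 9), max(11, lane)) {0,1,2,3,4,5,6,7}
step 8: x <- max((lane - -4), (y - 0)) {0,1,2,3,4,5,6,7}
step 9: y <- min((9 % 4), (0 * -8))  {0,1,2,3,4,5,6,7}

Answer: 10 steps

x: 4,5,6,7,8,9,10,11
y: 0,0,0,0,0,0,0,0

steps = 10; useful = 65; efficiency = 65/80 = 13/16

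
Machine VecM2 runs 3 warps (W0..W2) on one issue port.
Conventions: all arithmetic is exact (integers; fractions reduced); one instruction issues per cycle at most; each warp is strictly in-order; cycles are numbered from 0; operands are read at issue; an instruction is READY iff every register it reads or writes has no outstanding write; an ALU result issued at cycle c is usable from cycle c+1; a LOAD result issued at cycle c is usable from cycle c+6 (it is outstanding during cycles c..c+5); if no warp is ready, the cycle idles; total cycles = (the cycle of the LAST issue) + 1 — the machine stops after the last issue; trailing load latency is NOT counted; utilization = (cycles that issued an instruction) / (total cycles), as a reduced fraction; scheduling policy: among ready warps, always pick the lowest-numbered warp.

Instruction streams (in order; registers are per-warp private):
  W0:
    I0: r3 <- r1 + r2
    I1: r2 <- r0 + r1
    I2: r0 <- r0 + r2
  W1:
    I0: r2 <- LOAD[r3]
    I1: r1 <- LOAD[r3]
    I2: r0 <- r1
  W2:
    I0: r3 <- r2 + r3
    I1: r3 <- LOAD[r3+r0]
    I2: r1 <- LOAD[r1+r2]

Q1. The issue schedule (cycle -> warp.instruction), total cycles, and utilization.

cycle 0: W0.I0
cycle 1: W0.I1
cycle 2: W0.I2
cycle 3: W1.I0
cycle 4: W1.I1
cycle 5: W2.I0
cycle 6: W2.I1
cycle 7: W2.I2
cycle 8: idle
cycle 9: idle
cycle 10: W1.I2

Answer: 11 cycles, utilization 9/11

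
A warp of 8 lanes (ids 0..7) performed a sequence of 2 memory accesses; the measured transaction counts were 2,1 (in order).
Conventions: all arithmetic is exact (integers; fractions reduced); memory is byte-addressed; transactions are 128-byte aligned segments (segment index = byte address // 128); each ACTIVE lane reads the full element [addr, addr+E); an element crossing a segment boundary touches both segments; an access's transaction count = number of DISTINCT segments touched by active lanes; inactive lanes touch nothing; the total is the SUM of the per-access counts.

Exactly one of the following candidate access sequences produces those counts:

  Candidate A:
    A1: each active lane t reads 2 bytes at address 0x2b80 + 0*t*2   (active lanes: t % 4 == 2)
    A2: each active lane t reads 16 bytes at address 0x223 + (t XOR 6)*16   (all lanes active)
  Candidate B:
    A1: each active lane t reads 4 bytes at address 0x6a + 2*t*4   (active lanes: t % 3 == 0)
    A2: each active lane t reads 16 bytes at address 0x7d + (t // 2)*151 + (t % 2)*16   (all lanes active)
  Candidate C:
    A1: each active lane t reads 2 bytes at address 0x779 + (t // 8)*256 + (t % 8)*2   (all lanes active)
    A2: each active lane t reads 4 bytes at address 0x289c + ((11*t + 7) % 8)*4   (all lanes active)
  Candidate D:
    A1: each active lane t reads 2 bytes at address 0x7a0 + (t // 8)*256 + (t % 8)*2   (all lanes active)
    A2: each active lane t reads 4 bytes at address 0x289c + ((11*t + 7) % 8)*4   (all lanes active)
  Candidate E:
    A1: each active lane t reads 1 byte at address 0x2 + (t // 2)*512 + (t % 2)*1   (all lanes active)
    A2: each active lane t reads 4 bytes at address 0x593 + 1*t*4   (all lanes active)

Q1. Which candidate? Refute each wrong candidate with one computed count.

A: A1 gives 1 transaction, not 2
B: A2 gives 5 transactions, not 1
D: A1 gives 1 transaction, not 2
E: A1 gives 4 transactions, not 2
C: all counts match (2,1)

Answer: C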